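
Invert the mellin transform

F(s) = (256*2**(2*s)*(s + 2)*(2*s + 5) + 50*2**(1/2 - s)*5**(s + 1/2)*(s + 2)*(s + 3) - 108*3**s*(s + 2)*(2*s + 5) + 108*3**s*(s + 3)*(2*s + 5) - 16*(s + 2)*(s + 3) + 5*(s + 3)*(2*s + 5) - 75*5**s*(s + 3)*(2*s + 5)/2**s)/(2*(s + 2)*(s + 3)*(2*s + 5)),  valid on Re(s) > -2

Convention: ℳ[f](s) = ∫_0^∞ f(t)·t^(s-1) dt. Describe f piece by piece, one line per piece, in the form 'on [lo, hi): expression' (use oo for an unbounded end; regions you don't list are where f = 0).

on [0, 1): 5*t**2/2
on [1, 5/2): 4*t**(5/2)
on [5/2, 3): 6*t**2
on [3, 4): 2*t**3

the 4 pieces separated at 1, 5/2, 3 each add one integral
for t in [0, 1): the term is ∫ 5*t**2/2·t^(s-1)
segment [1, 5/2) carries 4*t**(5/2); integrate it
segment 5/2 to 3 holds 6*t**2; add its integral
∫ 2*t**3·t^(s-1) over [3, 4)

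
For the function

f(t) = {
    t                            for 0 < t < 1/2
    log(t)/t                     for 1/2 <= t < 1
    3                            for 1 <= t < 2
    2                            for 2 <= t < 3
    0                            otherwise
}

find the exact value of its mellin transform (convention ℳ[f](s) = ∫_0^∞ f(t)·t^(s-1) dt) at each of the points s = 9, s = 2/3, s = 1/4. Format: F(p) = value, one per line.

cuts at 1/2, 1, 2: linearity sums the 4 kernel integrals
between 0 and 1/2 the integrand is t·t^(s-1)
segment [1/2, 1) carries log(t)/t; integrate it
∫ over [1, 2) of 3·t^(s-1) joins the sum
∫ 2·t^(s-1) over [2, 3)

F(9) = log(2)/2048 + 3266548597/737280
F(2/3) = -27/2 - 3*2**(1/3)*log(2) + 3*2**(2/3)/2 + 3*3**(2/3) + 183*2**(1/3)/20
F(1/4) = 2**(3/4)*(-310*2**(1/4) - 60*log(2) + 89 + 90*sqrt(2) + 180*6**(1/4))/45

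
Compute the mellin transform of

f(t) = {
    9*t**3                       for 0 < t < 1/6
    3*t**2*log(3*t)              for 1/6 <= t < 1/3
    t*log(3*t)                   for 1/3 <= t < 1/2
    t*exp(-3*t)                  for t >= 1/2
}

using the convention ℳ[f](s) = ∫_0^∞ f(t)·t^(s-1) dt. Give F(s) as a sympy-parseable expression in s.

(8*2**s*(s + 1)**2*(s + 3)*(2*s + (s + 1)**2 + 3)*uppergamma(s + 1, 3/2) - 8*2**s*(s + 1)**2*(s + 3) + 8*2**s*(s + 3)*(2*s + (s + 1)**2 + 3) + 3**s*(s + 1)*(s + 3)*(-12*log(2) + 12*log(3))*(2*s + (s + 1)**2 + 3) - 12*3**s*(s + 3)*(2*s + (s + 1)**2 + 3) + (s + 1)**3*(s + 3)*log(4) + (s + 1)**2*(s + 3)*log(4) + 2*(s + 1)**2*(s + 3) + (s + 1)**2*(2*s + (s + 1)**2 + 3))/(24*6**s*(s + 1)**2*(s + 3)*(2*s + (s + 1)**2 + 3))
  Re(s) > -3

peel off the shared t-power: 9*t**2 on [0, 1/6); 3*t*log(3*t) on [1/6, 1/3); log(3*t) on [1/3, 1/2); …
peel off the common scale on t: t**2 on [0, 1/2); t*log(t) on [1/2, 1); log(t) on [1, 3/2); …
split f at 1/6, 1/3, 1/2: ℳ[f](s) collects 4 kernel integrals
piece [0, 1/6): integrate 9*t**3 against the kernel
on [1/6, 1/3): add ∫ 3*t**2*log(3*t)·t^(s-1) dt
the [1/3, 1/2) slice contributes ∫ t*log(3*t)·t^(s-1) dt
between 1/2 and ∞ the integrand is t*exp(-3*t)·t^(s-1)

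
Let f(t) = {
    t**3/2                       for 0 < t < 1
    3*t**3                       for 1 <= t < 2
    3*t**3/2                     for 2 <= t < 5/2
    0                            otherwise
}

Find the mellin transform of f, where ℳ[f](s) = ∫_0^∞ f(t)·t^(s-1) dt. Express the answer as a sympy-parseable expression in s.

(192*2**s + 375*(5/2)**s - 40)/(16*(s + 3))
  Re(s) > -3

the 3 pieces separated at 1, 2 each add one integral
for t in [0, 1): the term is ∫ t**3/2·t^(s-1)
over [1, 2), the kernel integral of 3*t**3 enters the sum
[2, 5/2) adds the kernel integral of 3*t**3/2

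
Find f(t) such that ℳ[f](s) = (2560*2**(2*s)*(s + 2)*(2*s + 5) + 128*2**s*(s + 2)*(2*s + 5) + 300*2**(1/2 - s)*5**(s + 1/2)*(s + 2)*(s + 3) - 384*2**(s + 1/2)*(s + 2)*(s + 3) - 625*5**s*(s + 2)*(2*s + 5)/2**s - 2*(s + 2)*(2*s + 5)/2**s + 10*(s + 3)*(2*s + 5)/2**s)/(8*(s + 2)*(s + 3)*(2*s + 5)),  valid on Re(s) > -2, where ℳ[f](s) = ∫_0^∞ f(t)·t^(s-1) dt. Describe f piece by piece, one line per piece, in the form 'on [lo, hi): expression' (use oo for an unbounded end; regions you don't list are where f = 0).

on [0, 1/2): 5*t**2
on [1/2, 2): 2*t**3
on [2, 5/2): 6*t**(5/2)
on [5/2, 4): 5*t**3

along the cuts 1/2, 2, 5/2, ℳ[f](s) splits into 4 integrals
piece [0, 1/2): integrate 5*t**2 against the kernel
on [1/2, 2) integrate f = 2*t**3 against the kernel
segment [2, 5/2) carries 6*t**(5/2); integrate it
between 5/2 and 4 the integrand is 5*t**3·t^(s-1)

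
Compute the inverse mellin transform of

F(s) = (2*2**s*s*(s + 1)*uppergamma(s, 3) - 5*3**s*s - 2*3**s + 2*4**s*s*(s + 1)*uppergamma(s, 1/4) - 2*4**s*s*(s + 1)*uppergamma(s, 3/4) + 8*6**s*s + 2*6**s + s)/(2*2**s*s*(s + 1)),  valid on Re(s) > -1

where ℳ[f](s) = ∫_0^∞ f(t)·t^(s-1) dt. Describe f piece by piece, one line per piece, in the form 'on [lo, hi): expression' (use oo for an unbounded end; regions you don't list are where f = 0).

decompose at 1/2, 3/2, 3; ℳ[f](s) sums the 4 pieces' integrals
segment [0, 1/2) carries t; integrate it
piece [1/2, 3/2): integrate exp(-t/2) against the kernel
the [3/2, 3) slice contributes ∫ (t + 1)·t^(s-1) dt
the [3, ∞) slice contributes ∫ exp(-t)·t^(s-1) dt

on [0, 1/2): t
on [1/2, 3/2): exp(-t/2)
on [3/2, 3): t + 1
on [3, oo): exp(-t)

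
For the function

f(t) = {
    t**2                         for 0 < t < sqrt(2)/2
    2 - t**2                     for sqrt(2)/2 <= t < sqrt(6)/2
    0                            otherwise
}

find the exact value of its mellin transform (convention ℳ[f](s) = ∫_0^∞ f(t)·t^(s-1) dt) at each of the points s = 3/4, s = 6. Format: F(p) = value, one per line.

F(3/4) = 2**(5/8)*(-38 + 35*3**(3/8))/33
F(6) = 179/384

invert the power substitution to get t on [0, 1/2); 2 - t on [1/2, 3/2)
along the cuts sqrt(2)/2, ℳ[f](s) splits into 2 integrals
the [0, sqrt(2)/2) slice contributes ∫ t**2·t^(s-1) dt
[sqrt(2)/2, sqrt(6)/2) adds the kernel integral of (2 - t**2)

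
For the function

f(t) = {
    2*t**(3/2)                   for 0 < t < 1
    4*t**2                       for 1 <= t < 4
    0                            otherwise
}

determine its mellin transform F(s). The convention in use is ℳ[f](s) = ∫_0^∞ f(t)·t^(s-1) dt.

the 2 pieces separated at 1 each add one integral
the [0, 1) slice contributes ∫ 2*t**(3/2)·t^(s-1) dt
piece [1, 4): integrate 4*t**2 against the kernel

4*(4**(s + 2)*(2*s + 3) - s - 1)/((s + 2)*(2*s + 3))
  Re(s) > -3/2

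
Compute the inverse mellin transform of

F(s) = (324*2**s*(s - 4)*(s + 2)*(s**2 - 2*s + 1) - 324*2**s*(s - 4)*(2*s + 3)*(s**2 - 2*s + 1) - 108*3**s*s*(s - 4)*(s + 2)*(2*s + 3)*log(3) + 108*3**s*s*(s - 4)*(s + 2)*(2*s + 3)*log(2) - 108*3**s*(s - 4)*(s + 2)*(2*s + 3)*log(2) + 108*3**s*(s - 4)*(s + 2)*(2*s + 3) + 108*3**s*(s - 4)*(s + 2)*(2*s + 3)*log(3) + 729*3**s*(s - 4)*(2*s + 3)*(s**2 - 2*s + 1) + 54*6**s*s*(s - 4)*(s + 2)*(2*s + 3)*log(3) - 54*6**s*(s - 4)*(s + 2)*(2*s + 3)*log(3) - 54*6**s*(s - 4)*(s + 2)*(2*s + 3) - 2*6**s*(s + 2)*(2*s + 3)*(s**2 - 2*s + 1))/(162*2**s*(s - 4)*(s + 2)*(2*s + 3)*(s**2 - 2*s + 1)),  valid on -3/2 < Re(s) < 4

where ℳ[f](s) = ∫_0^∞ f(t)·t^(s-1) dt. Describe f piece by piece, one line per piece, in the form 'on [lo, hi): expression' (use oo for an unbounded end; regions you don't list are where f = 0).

on [0, 1): t**(3/2)
on [1, 3/2): 2*t**2
on [3/2, 3): log(t)/t
on [3, oo): t**(-4)

linearity at 1, 3/2, 3 turns ℳ[f](s) into 4 summed integrals
over [0, 1), the kernel integral of t**(3/2) enters the sum
segment [1, 3/2) carries 2*t**2; integrate it
over [3/2, 3), the kernel integral of log(t)/t enters the sum
over [3, ∞), the kernel integral of t**(-4) enters the sum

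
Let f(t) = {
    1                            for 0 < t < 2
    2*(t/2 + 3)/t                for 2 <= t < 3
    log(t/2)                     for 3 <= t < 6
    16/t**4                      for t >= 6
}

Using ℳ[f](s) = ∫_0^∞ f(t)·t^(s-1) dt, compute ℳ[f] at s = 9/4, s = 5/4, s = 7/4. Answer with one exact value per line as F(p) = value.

strip the common scale on t: 1 on [0, 1); (t + 3)/t on [1, 3/2); log(t) on [3/2, 3); …
invert the shared t-power to get t on [0, 1); t + 3 on [1, 3/2); t*log(t) on [3/2, 3); …
along the cuts 2, 3, 6, ℳ[f](s) splits into 4 integrals
on [0, 2) integrate f = 1 against the kernel
∫ 2*(t/2 + 3)/t·t^(s-1) over [2, 3)
for t in [3, 6): the term is ∫ log(t/2)·t^(s-1)
piece [6, ∞): integrate 16/t**4 against the kernel

F(9/4) = -48*2**(1/4)/5 - 48*6**(1/4)/7 + log(2**(4*3**(1/4))*3**(-4*3**(1/4) + 16*6**(1/4))) + 908*3**(1/4)/45
F(5/4) = -24*2**(1/4) - 28312*6**(1/4)/7425 + log(2**(12*3**(1/4)/5)*3**(-12*3**(1/4)/5 + 24*6**(1/4)/5)) + 708*3**(1/4)/25
F(7/4) = -8*2**(3/4) - 22936*6**(3/4)/11907 + log(2**(12*3**(3/4)/7)*3**(-12*3**(3/4)/7 + 24*6**(3/4)/7)) + 524*3**(3/4)/49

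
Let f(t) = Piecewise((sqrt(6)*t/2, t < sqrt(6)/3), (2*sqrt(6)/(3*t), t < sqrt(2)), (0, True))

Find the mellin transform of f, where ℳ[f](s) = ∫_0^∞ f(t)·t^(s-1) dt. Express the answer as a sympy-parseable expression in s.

(sqrt(6)/3)**s*(3**(s/2 + 1/2)*(2*s + 2)/3 - s - 3)/((s - 1)*(s + 1))
  Re(s) > -1

invert the power substitution to get sqrt(6)*sqrt(t)/2 on [0, 2/3); 2*sqrt(6)/(3*sqrt(t)) on [2/3, 2)
invert the common scale on t to get sqrt(t) on [0, 1); 2/sqrt(t) on [1, 3)
invert the shared t-power to get t**(3/2) on [0, 1); 2*sqrt(t) on [1, 3)
the 2 pieces separated at sqrt(6)/3 each add one integral
∫ over [0, sqrt(6)/3) of sqrt(6)*t/2·t^(s-1) joins the sum
the [sqrt(6)/3, sqrt(2)) slice contributes ∫ 2*sqrt(6)/(3*t)·t^(s-1) dt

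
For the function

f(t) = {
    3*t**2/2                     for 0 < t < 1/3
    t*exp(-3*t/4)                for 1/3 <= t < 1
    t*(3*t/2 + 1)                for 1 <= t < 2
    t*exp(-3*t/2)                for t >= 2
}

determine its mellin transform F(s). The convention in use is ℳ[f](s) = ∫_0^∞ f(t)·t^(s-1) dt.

(8*2**(2*s)*(s + 1)*(s + 2)*uppergamma(s + 1, 1/4) - 8*2**(2*s)*(s + 1)*(s + 2)*uppergamma(s + 1, 3/4) + 4*2**s*(s + 1)*(s + 2)*uppergamma(s + 1, 3) - 15*3**s*(s + 1) - 6*3**s + 48*6**s*(s + 1) + 12*6**s + s + 1)/(6*3**s*(s + 1)*(s + 2))
  Re(s) > -2

peel off the shared t-power: 3*t/2 on [0, 1/3); exp(-3*t/4) on [1/3, 1); 3*t/2 + 1 on [1, 2); …
the common scale on t comes off first: t on [0, 1/2); exp(-t/2) on [1/2, 3/2); t + 1 on [3/2, 3); …
the 4 pieces separated at 1/3, 1, 2 each add one integral
∫ over [0, 1/3) of 3*t**2/2·t^(s-1) joins the sum
on [1/3, 1) integrate f = t*exp(-3*t/4) against the kernel
segment [1, 2) carries t*(3*t/2 + 1); integrate it
over [2, ∞), the kernel integral of t*exp(-3*t/2) enters the sum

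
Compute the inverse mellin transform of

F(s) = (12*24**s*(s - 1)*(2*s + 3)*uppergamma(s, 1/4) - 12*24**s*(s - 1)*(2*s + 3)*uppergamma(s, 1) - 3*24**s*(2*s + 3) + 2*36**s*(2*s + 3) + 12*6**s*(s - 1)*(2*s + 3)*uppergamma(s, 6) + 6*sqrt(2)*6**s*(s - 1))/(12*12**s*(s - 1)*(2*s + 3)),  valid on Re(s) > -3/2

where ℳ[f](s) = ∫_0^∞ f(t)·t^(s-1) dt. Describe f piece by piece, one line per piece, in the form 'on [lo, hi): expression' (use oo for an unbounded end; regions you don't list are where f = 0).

treat the 4 regions marked off by 1/2, 2, 3 separately and sum
on [0, 1/2): add ∫ t**(3/2)·t^(s-1) dt
segment [1/2, 2) carries exp(-t/2); integrate it
on [2, 3): add ∫ 1/(2*t)·t^(s-1) dt
segment 3 to ∞ holds exp(-2*t); add its integral

on [0, 1/2): t**(3/2)
on [1/2, 2): exp(-t/2)
on [2, 3): 1/(2*t)
on [3, oo): exp(-2*t)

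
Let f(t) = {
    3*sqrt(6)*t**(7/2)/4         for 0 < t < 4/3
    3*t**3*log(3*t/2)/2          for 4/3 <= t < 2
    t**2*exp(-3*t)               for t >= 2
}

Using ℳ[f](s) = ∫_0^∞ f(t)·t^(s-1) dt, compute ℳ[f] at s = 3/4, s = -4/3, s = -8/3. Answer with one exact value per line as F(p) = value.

undo the shared t-power: 3*sqrt(6)*t**(3/2)/4 on [0, 4/3); 3*t*log(3*t/2)/2 on [4/3, 2); exp(-3*t) on [2, ∞)
invert the common scale on t to get sqrt(2)*t**(3/2)/4 on [0, 4); t*log(t/2)/2 on [4, 6); exp(-t) on [6, ∞)
peel off the common scale on t: t**(3/2) on [0, 2); t*log(t) on [2, 3); exp(-2*t) on [3, ∞)
summing 3 kernel integrals split by 4/3, 2 yields ℳ[f](s)
over [0, 4/3), the kernel integral of 3*sqrt(6)*t**(7/2)/4 enters the sum
the [4/3, 2) slice contributes ∫ 3*t**3*log(3*t/2)/2·t^(s-1) dt
segment [2, ∞) carries t**2*exp(-3*t); integrate it

F(3/4) = -64*2**(3/4)/75 - 256*sqrt(2)*3**(1/4)*log(2)/405 + 3**(1/4)*uppergamma(11/4, 6)/27 + 1024*sqrt(2)*3**(1/4)/6075 + 512*3**(1/4)/459 + 16*2**(3/4)*log(3)/5
F(-4/3) = -27*2**(2/3)/25 - 4*6**(1/3)*log(2)/5 + 3**(1/3)*uppergamma(2/3, 6)/3 + 12*6**(1/3)/25 + 8*2**(5/6)*3**(1/3)/13 + 9*2**(2/3)*log(3)/5
F(-8/3) = -27*2**(1/3)/2 + 3**(2/3)*uppergamma(-2/3, 6) + log(3**(9*2**(1/3)/2)/2**(3*6**(2/3)/2)) + 6*2**(1/6)*3**(2/3)/5 + 9*6**(2/3)/2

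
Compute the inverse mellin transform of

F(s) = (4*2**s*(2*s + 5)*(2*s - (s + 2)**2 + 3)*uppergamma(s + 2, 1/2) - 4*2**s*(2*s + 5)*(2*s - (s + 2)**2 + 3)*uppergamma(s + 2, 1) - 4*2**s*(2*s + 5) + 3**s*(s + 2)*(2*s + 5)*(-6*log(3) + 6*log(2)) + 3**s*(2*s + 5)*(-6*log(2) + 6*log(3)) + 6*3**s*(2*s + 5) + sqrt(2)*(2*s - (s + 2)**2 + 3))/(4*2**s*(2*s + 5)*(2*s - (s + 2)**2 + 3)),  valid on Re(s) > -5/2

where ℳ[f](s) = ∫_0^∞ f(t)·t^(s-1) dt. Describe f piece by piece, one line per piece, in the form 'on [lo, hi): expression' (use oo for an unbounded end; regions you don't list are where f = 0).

back out the shared t-power: sqrt(t) on [0, 1/2); exp(-t) on [1/2, 1); log(t)/t on [1, 3/2)
treat the 3 regions marked off by 1/2, 1 separately and sum
segment [0, 1/2) carries t**(5/2); integrate it
on [1/2, 1): add ∫ t**2*exp(-t)·t^(s-1) dt
segment [1, 3/2) carries t*log(t); integrate it

on [0, 1/2): t**(5/2)
on [1/2, 1): t**2*exp(-t)
on [1, 3/2): t*log(t)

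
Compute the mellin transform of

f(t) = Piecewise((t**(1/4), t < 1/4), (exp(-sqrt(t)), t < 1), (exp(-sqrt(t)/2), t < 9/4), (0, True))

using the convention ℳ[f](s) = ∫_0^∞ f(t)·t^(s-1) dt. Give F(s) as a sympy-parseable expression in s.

2**(1 - 2*s)*(16**s*(4*s + 1)*uppergamma(2*s, 1/2) - 16**s*(4*s + 1)*uppergamma(2*s, 3/4) + 4**s*(4*s + 1)*uppergamma(2*s, 1/2) - 4**s*(4*s + 1)*uppergamma(2*s, 1) + sqrt(2))/(4*s + 1)
  Re(s) > -1/4

remove the power substitution first: sqrt(t) on [0, 1/2); exp(-t) on [1/2, 1); exp(-t/2) on [1, 3/2)
slice at 1/4, 1, transform all 3 pieces, and sum them
∫ t**(1/4)·t^(s-1) over [0, 1/4)
the [1/4, 1) slice contributes ∫ exp(-sqrt(t))·t^(s-1) dt
over [1, 9/4), the kernel integral of exp(-sqrt(t)/2) enters the sum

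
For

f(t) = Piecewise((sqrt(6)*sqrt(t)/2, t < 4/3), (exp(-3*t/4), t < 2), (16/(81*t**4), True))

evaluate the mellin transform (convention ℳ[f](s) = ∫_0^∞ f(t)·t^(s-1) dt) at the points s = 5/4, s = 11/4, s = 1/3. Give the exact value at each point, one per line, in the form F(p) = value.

F(5/4) = -4*sqrt(2)*3**(3/4)*uppergamma(5/4, 3/2)/9 + 8*2**(1/4)/891 + 4*sqrt(2)*3**(3/4)*uppergamma(5/4, 1)/9 + 32*3**(3/4)/63
F(11/4) = -32*sqrt(2)*3**(1/4)*uppergamma(11/4, 3/2)/27 + 16*2**(3/4)/405 + 256*3**(1/4)/351 + 32*sqrt(2)*3**(1/4)*uppergamma(11/4, 1)/27
F(1/3) = -6**(2/3)*uppergamma(1/3, 3/2)/3 + 2**(1/3)/297 + 6**(2/3)*uppergamma(1/3, 1)/3 + 4*2**(1/6)*3**(2/3)/5

back out the common scale on t: sqrt(t) on [0, 2); exp(-t/2) on [2, 3); t**(-4) on [3, ∞)
f breaks at 4/3, 2 into 3 integrals to sum
between 0 and 4/3 the integrand is sqrt(6)*sqrt(t)/2·t^(s-1)
for t in [4/3, 2): the term is ∫ exp(-3*t/4)·t^(s-1)
the [2, ∞) slice contributes ∫ 16/(81*t**4)·t^(s-1) dt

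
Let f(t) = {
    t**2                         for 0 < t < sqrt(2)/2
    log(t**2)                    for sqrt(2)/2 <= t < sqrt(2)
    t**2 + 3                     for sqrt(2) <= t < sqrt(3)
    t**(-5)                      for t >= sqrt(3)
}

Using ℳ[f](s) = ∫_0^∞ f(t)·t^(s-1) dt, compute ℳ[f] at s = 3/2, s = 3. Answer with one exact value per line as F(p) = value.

strip the power substitution: t on [0, 1/2); log(t) on [1/2, 2); t + 3 on [2, 3); …
treat the 4 regions marked off by sqrt(2)/2, sqrt(2), sqrt(3) separately and sum
[0, sqrt(2)/2) adds the kernel integral of t**2
the [sqrt(2)/2, sqrt(2)) slice contributes ∫ log(t**2)·t^(s-1) dt
for t in [sqrt(2), sqrt(3)): the term is ∫ (t**2 + 3)·t^(s-1)
over [sqrt(3), ∞), the kernel integral of t**(-5) enters the sum

F(3/2) = 2**(1/4)*(-436*sqrt(2) + 2*2**(3/4)*3**(1/4) + 65 + log(2**(42 + 84*sqrt(2))) + 180*6**(3/4))/126
F(3) = sqrt(2)*(-1139 + 30*sqrt(2) + 270*log(2) + 864*sqrt(6))/360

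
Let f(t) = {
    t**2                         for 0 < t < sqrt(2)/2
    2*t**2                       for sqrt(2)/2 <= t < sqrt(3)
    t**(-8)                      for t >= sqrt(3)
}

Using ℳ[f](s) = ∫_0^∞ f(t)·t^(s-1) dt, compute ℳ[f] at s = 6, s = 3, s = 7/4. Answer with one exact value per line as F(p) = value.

F(6) = 7837/384
F(3) = sqrt(2)*(-27 + 1948*sqrt(6))/1080
F(7/4) = 2**(1/8)*(-135 + 1622*6**(7/8))/2025

back out the power substitution: t on [0, 1/2); 2*t on [1/2, 3); t**(-4) on [3, ∞)
decompose at sqrt(2)/2, sqrt(3); ℳ[f](s) sums the 3 pieces' integrals
over [0, sqrt(2)/2), the kernel integral of t**2 enters the sum
for t in [sqrt(2)/2, sqrt(3)): the term is ∫ 2*t**2·t^(s-1)
on [sqrt(3), ∞): add ∫ t**(-8)·t^(s-1) dt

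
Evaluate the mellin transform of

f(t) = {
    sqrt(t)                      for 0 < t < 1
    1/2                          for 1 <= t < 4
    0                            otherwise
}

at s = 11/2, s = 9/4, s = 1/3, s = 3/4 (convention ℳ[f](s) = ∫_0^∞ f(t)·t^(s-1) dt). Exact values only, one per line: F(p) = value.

remove the power substitution first: t on [0, 1); 1/2 on [1, 2)
integrate the 2 segments split at 1, then add the results
∫ over [0, 1) of sqrt(t)·t^(s-1) joins the sum
the [1, 4) slice contributes ∫ 1/2·t^(s-1) dt

F(11/2) = 12293/66
F(9/4) = 14/99 + 32*sqrt(2)/9
F(1/3) = -3/10 + 3*2**(2/3)/2
F(3/4) = 2/15 + 4*sqrt(2)/3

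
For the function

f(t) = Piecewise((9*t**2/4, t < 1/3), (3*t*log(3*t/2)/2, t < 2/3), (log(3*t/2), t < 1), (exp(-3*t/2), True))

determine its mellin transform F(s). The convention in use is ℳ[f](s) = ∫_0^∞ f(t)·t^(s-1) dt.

back out the common scale on t: t**2 on [0, 1/2); t*log(t) on [1/2, 1); log(t) on [1, 3/2); …
cuts at 1/3, 2/3, 1: linearity sums the 4 kernel integrals
piece [0, 1/3): integrate 9*t**2/4 against the kernel
segment 1/3 to 2/3 holds 3*t*log(3*t/2)/2; add its integral
on [2/3, 1): add ∫ log(3*t/2)·t^(s-1) dt
for t in [1, ∞): the term is ∫ exp(-3*t/2)·t^(s-1)

(4*2**s*s**2*(s + 2)*(s**2 + 2*s + 1)*uppergamma(s, 3/2) - 4*2**s*s**2*(s + 2) + 4*2**s*(s + 2)*(s**2 + 2*s + 1) + 3**s*s*(s + 2)*(-4*log(2) + 4*log(3))*(s**2 + 2*s + 1) - 4*3**s*(s + 2)*(s**2 + 2*s + 1) + s**3*(s + 2)*log(4) + s**2*(s + 2)*log(4) + 2*s**2*(s + 2) + s**2*(s**2 + 2*s + 1))/(4*3**s*s**2*(s + 2)*(s**2 + 2*s + 1))
  Re(s) > -2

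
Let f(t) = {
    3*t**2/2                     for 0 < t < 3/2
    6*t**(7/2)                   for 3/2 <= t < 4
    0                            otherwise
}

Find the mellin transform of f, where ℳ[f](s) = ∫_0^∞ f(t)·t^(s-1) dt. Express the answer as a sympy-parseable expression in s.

3*((3/2)**(s + 2)*(2*s + 7) - 8*(3/2)**(s + 7/2)*(s + 2) + 8*4**(s + 7/2)*(s + 2))/(2*(s + 2)*(2*s + 7))
  Re(s) > -2

linearity at 3/2 turns ℳ[f](s) into 2 summed integrals
over [0, 3/2), the kernel integral of 3*t**2/2 enters the sum
piece [3/2, 4): integrate 6*t**(7/2) against the kernel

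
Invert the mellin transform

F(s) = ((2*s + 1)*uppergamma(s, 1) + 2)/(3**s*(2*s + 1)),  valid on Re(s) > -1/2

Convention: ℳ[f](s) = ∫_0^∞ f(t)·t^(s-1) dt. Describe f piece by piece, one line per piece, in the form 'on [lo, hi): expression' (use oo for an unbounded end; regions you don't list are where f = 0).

on [0, 1/3): sqrt(3)*sqrt(t)
on [1/3, oo): exp(-3*t)

remove the common scale on t first: sqrt(t) on [0, 1); exp(-t) on [1, ∞)
breakpoints 1/3: one integral from each of the 2 segments
on [0, 1/3) integrate f = sqrt(3)*sqrt(t) against the kernel
between 1/3 and ∞ the integrand is exp(-3*t)·t^(s-1)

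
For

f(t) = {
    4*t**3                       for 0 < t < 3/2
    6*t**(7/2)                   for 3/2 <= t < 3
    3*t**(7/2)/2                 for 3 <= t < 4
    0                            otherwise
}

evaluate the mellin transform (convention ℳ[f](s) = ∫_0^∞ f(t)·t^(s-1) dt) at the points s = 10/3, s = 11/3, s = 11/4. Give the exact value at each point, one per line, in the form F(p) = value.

integrate the 3 segments split at 3/2, 3, then add the results
the [0, 3/2) slice contributes ∫ 4*t**3·t^(s-1) dt
segment 3/2 to 3 holds 6*t**(7/2); add its integral
the [3, 4) slice contributes ∫ 3*t**(7/2)/2·t^(s-1) dt

F(10/3) = -6561*2**(1/6)*3**(5/6)/1312 + 2187*2**(2/3)*3**(1/3)/608 + 19683*3**(5/6)/41 + 73728*2**(2/3)/41
F(11/3) = -19683*2**(5/6)*3**(1/6)/2752 + 2187*2**(1/3)*3**(2/3)/640 + 59049*3**(1/6)/43 + 147456*2**(1/3)/43
F(11/4) = -2187*2**(3/4)*3**(1/4)/400 + 243*2**(1/4)*3**(3/4)/92 + 13122*3**(1/4)/25 + 24576*sqrt(2)/25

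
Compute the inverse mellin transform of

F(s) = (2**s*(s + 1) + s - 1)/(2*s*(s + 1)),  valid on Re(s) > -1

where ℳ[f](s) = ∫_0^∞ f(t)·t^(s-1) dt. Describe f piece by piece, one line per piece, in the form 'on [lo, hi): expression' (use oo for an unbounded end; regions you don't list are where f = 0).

integrate the 2 segments split at 1, then add the results
over [0, 1), the kernel integral of t enters the sum
segment [1, 2) carries 1/2; integrate it

on [0, 1): t
on [1, 2): 1/2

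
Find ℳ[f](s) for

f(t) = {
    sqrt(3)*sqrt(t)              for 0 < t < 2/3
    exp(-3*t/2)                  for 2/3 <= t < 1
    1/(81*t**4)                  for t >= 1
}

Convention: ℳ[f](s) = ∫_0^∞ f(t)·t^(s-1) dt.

(81*2**s*(s - 4)*(2*s + 1)*uppergamma(s, 1) - 81*2**s*(s - 4)*(2*s + 1)*uppergamma(s, 3/2) + 162*2**(s + 1/2)*(s - 4) - 3**s*(2*s + 1))/(81*3**s*(s - 4)*(2*s + 1))
  -1/2 < Re(s) < 4

reversing the common scale on t: sqrt(t) on [0, 2); exp(-t/2) on [2, 3); t**(-4) on [3, ∞)
integrate the 3 segments split at 2/3, 1, then add the results
piece [0, 2/3): integrate sqrt(3)*sqrt(t) against the kernel
piece [2/3, 1): integrate exp(-3*t/2) against the kernel
∫ 1/(81*t**4)·t^(s-1) over [1, ∞)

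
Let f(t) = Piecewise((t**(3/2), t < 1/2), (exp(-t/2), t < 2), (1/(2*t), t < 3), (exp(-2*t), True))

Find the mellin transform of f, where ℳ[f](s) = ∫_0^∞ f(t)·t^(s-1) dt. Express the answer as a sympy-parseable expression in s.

along the cuts 1/2, 2, 3, ℳ[f](s) splits into 4 integrals
between 0 and 1/2 the integrand is t**(3/2)·t^(s-1)
the [1/2, 2) slice contributes ∫ exp(-t/2)·t^(s-1) dt
the [2, 3) slice contributes ∫ 1/(2*t)·t^(s-1) dt
on [3, ∞): add ∫ exp(-2*t)·t^(s-1) dt

(12*24**s*(s - 1)*(2*s + 3)*uppergamma(s, 1/4) - 12*24**s*(s - 1)*(2*s + 3)*uppergamma(s, 1) - 3*24**s*(2*s + 3) + 2*36**s*(2*s + 3) + 12*6**s*(s - 1)*(2*s + 3)*uppergamma(s, 6) + 6*sqrt(2)*6**s*(s - 1))/(12*12**s*(s - 1)*(2*s + 3))
  Re(s) > -3/2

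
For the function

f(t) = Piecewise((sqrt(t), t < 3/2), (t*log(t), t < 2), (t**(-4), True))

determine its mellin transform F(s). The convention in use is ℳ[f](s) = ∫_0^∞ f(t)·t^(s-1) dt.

(-32*2**(2*s)*(s - 4)*(2*s + 1) + 3**s*s*(s - 4)*(2*s + 1)*(-24*log(3) + 24*log(2)) + 3**s*(s - 4)*(2*s + 1)*(-24*log(3) + 24*log(2)) + 24*3**s*(s - 4)*(2*s + 1) + 16*3**s*sqrt(6)*(s - 4)*(s**2 + 2*s + 1) + 32*4**s*s*(s - 4)*(2*s + 1)*log(2) + 32*4**s*(s - 4)*(2*s + 1)*log(2) - 4**s*(2*s + 1)*(s**2 + 2*s + 1))/(16*2**s*(s - 4)*(2*s + 1)*(s**2 + 2*s + 1))
  -1/2 < Re(s) < 4

split f at 3/2, 2: ℳ[f](s) collects 3 kernel integrals
piece [0, 3/2): integrate sqrt(t) against the kernel
piece [3/2, 2): integrate t*log(t) against the kernel
∫ over [2, ∞) of t**(-4)·t^(s-1) joins the sum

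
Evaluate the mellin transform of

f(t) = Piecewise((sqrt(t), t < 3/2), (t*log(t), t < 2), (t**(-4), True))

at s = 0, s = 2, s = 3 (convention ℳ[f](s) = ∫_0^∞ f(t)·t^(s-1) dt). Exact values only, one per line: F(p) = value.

F(0) = -31/64 + log(8*sqrt(6)/9) + sqrt(6)
F(2) = -9*log(3)/8 - 7/18 + 9*sqrt(6)/20 + 91*log(2)/24
F(3) = -81*log(3)/64 - 47/256 + 27*sqrt(6)/56 + 337*log(2)/64

cuts at 3/2, 2: linearity sums the 3 kernel integrals
on [0, 3/2): add ∫ sqrt(t)·t^(s-1) dt
on [3/2, 2) integrate f = t*log(t) against the kernel
the [2, ∞) slice contributes ∫ t**(-4)·t^(s-1) dt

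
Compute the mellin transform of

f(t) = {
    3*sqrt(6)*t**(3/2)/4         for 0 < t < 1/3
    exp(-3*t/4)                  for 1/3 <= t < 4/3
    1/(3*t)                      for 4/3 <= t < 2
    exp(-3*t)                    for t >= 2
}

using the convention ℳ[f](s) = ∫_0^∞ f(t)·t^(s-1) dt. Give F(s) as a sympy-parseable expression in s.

(24**s*(s - 1)*(2*s + 3)*uppergamma(s, 1/4) - 24**s*(s - 1)*(2*s + 3)*uppergamma(s, 1) - 24**s*(2*s + 3)/4 + 36**s*(2*s + 3)/6 + 6**s*(s - 1)*(2*s + 3)*uppergamma(s, 6) + sqrt(2)*6**s*(s - 1)/2)/(18**s*(s - 1)*(2*s + 3))
  Re(s) > -3/2

reversing the common scale on t: t**(3/2) on [0, 1/2); exp(-t/2) on [1/2, 2); 1/(2*t) on [2, 3); …
summing 4 kernel integrals split by 1/3, 4/3, 2 yields ℳ[f](s)
on [0, 1/3) integrate f = 3*sqrt(6)*t**(3/2)/4 against the kernel
∫ over [1/3, 4/3) of exp(-3*t/4)·t^(s-1) joins the sum
segment [4/3, 2) carries 1/(3*t); integrate it
for t in [2, ∞): the term is ∫ exp(-3*t)·t^(s-1)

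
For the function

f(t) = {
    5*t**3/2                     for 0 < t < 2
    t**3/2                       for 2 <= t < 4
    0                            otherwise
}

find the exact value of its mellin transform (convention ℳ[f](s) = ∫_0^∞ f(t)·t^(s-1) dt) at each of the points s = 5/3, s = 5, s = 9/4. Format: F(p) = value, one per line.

F(5/3) = 48*2**(1/3)*(2**(1/3) + 8)/7
F(5) = 4160
F(9/4) = 256*2**(1/4)/21 + 2048*sqrt(2)/21

summing 2 kernel integrals split by 2 yields ℳ[f](s)
on [0, 2): add ∫ 5*t**3/2·t^(s-1) dt
segment [2, 4) carries t**3/2; integrate it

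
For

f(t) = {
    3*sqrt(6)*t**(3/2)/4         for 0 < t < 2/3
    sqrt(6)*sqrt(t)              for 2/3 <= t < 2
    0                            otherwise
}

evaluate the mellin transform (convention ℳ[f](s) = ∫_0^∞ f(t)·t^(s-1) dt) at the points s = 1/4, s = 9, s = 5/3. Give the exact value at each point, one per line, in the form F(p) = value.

remove the common scale on t first: t**(3/2) on [0, 1); 2*sqrt(t) on [1, 3)
decompose at 2/3; ℳ[f](s) sums the 2 pieces' integrals
∫ 3*sqrt(6)*t**(3/2)/4·t^(s-1) over [0, 2/3)
on [2/3, 2): add ∫ sqrt(6)*sqrt(t)·t^(s-1) dt

F(1/4) = 4*2**(1/4)*3**(3/4)*(-11 + 14*3**(3/4))/63
F(9) = -23552/7853517 + 2048*sqrt(3)/19
F(5/3) = 4*2**(2/3)*3**(1/3)*(-25 + 342*3**(1/6))/741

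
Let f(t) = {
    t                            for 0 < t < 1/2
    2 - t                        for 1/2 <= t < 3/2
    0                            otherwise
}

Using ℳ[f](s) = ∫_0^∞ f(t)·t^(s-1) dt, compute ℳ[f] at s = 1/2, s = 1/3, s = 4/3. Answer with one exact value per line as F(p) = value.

F(1/2) = sqrt(2)*(-10 + 9*sqrt(3))/6
F(1/3) = 3*2**(2/3)*(-14 + 13*3**(1/3))/16
F(4/3) = 3*2**(2/3)*(-5 + 12*3**(1/3))/56

along the cuts 1/2, ℳ[f](s) splits into 2 integrals
∫ t·t^(s-1) over [0, 1/2)
piece [1/2, 3/2): integrate (2 - t) against the kernel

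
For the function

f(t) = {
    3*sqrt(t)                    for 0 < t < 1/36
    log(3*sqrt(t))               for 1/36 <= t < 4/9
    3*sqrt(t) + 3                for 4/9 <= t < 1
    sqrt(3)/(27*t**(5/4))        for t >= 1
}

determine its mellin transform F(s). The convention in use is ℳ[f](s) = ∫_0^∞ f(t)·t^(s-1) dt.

undo the power substitution: 3*t on [0, 1/6); log(3*t) on [1/6, 2/3); 3*t + 3 on [2/3, 1); …
strip the common scale on t: t on [0, 1/2); log(t) on [1/2, 2); t + 3 on [2, 3); …
slice at 1/36, 4/9, 1, transform all 4 pieces, and sum them
[0, 1/36) adds the kernel integral of 3*sqrt(t)
the [1/36, 4/9) slice contributes ∫ log(3*sqrt(t))·t^(s-1) dt
between 4/9 and 1 the integrand is (3*sqrt(t) + 3)·t^(s-1)
[1, ∞) adds the kernel integral of sqrt(3)/(27*t**(5/4))

(-1080*2**(4*s)*s**2*(4*s - 5) + 108*2**(4*s)*s*(2*s + 1)*(4*s - 5)*log(2) - 324*2**(4*s)*s*(4*s - 5) - 54*2**(4*s)*(2*s + 1)*(4*s - 5) - 16*sqrt(3)*6**(2*s)*s**2*(2*s + 1) + 1296*6**(2*s)*s**2*(4*s - 5) + 324*6**(2*s)*s*(4*s - 5) + 108*s**2*(4*s - 5) + 108*s*(2*s + 1)*(4*s - 5)*log(2) + (4*s - 5)*(108*s + 54))/(108*6**(2*s)*s**2*(2*s + 1)*(4*s - 5))
  -1/2 < Re(s) < 5/4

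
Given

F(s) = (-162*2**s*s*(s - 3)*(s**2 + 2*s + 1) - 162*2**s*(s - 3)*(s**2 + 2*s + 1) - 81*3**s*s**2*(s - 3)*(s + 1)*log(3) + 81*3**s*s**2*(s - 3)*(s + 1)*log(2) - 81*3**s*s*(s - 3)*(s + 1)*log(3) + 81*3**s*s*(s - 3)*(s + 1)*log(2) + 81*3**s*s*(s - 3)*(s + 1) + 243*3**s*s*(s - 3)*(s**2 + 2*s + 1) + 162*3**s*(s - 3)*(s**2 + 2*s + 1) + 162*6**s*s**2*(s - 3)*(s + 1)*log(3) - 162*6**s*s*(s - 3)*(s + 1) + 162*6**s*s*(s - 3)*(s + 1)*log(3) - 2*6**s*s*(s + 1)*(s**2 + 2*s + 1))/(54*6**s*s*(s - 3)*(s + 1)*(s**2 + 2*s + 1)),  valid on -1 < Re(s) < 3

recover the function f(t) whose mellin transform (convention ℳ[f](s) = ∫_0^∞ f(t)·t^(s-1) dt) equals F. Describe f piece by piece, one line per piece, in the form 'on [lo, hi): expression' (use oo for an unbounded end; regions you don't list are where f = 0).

on [0, 1/3): 3*t
on [1/3, 1/2): 3*t + 3
on [1/2, 1): 3*t*log(3*t)
on [1, oo): 1/(27*t**3)

remove the common scale on t first: t on [0, 1); t + 3 on [1, 3/2); t*log(t) on [3/2, 3); …
f breaks at 1/3, 1/2, 1 into 4 integrals to sum
[0, 1/3) adds the kernel integral of 3*t
on [1/3, 1/2) integrate f = (3*t + 3) against the kernel
[1/2, 1) adds the kernel integral of 3*t*log(3*t)
∫ over [1, ∞) of 1/(27*t**3)·t^(s-1) joins the sum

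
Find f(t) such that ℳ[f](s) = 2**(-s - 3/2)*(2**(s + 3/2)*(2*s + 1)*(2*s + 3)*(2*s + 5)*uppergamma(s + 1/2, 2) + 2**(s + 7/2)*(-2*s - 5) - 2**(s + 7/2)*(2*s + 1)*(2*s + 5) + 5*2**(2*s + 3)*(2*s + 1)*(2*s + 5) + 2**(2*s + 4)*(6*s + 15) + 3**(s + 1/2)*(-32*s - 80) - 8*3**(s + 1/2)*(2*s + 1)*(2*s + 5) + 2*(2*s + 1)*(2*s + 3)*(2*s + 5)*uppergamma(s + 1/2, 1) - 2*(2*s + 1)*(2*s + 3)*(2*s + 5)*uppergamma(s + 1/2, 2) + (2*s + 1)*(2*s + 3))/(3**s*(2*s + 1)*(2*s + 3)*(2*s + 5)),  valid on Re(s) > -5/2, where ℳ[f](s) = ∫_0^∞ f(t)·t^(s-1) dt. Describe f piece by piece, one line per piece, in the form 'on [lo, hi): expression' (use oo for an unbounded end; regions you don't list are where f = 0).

back out the common scale on t: t**(5/2) on [0, 1/2); sqrt(t)*exp(-2*t) on [1/2, 1); sqrt(t)*(t + 1) on [1, 3/2); …
strip the shared t-power: t**2 on [0, 1/2); exp(-2*t) on [1/2, 1); t + 1 on [1, 3/2); …
breakpoints 1/6, 1/3, 1/2, 2/3: one integral from each of the 5 segments
[0, 1/6) adds the kernel integral of 9*sqrt(3)*t**(5/2)
[1/6, 1/3) adds the kernel integral of sqrt(3)*sqrt(t)*exp(-6*t)
on [1/3, 1/2) integrate f = sqrt(3)*sqrt(t)*(3*t + 1) against the kernel
[1/2, 2/3) adds the kernel integral of sqrt(3)*sqrt(t)*(3*t + 3)
on [2/3, ∞) integrate f = sqrt(3)*sqrt(t)*exp(-3*t) against the kernel

on [0, 1/6): 9*sqrt(3)*t**(5/2)
on [1/6, 1/3): sqrt(3)*sqrt(t)*exp(-6*t)
on [1/3, 1/2): sqrt(3)*sqrt(t)*(3*t + 1)
on [1/2, 2/3): sqrt(3)*sqrt(t)*(3*t + 3)
on [2/3, oo): sqrt(3)*sqrt(t)*exp(-3*t)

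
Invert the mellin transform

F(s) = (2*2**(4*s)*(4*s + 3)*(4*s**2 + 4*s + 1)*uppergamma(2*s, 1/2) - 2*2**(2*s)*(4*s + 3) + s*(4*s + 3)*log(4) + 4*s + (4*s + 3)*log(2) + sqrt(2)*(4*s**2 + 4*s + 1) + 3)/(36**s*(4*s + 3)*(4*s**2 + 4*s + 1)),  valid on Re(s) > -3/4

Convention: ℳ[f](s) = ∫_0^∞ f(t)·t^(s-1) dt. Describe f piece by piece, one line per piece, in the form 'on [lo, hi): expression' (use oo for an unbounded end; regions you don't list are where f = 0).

on [0, 1/36): 3*sqrt(3)*t**(3/4)
on [1/36, 1/9): 3*sqrt(t)*log(3*sqrt(t))
on [1/9, oo): exp(-3*sqrt(t)/2)

back out the power substitution: 3*sqrt(3)*t**(3/2) on [0, 1/6); 3*t*log(3*t) on [1/6, 1/3); exp(-3*t/2) on [1/3, ∞)
reversing the common scale on t: 3*sqrt(6)*t**(3/2)/4 on [0, 1/3); 3*t*log(3*t/2)/2 on [1/3, 2/3); exp(-3*t/4) on [2/3, ∞)
remove the common scale on t first: t**(3/2) on [0, 1/2); t*log(t) on [1/2, 1); exp(-t/2) on [1, ∞)
treat the 3 regions marked off by 1/36, 1/9 separately and sum
on [0, 1/36) integrate f = 3*sqrt(3)*t**(3/4) against the kernel
between 1/36 and 1/9 the integrand is 3*sqrt(t)*log(3*sqrt(t))·t^(s-1)
over [1/9, ∞), the kernel integral of exp(-3*sqrt(t)/2) enters the sum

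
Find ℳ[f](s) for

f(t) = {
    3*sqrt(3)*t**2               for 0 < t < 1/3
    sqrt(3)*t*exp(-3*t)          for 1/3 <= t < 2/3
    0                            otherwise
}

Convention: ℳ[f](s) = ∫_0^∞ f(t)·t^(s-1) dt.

back out the shared t-power: 3*sqrt(3)*t**(3/2) on [0, 1/3); sqrt(3)*sqrt(t)*exp(-3*t) on [1/3, 2/3)
peel off the common scale on t: t**(3/2) on [0, 1); sqrt(t)*exp(-t) on [1, 2)
the shared t-power comes off first: t on [0, 1); exp(-t) on [1, 2)
cuts at 1/3: linearity sums the 2 kernel integrals
on [0, 1/3) integrate f = 3*sqrt(3)*t**2 against the kernel
segment [1/3, 2/3) carries sqrt(3)*t*exp(-3*t); integrate it

3**(-s - 1/2)*((s + 2)*uppergamma(s + 1, 1) - (s + 2)*uppergamma(s + 1, 2) + 1)/(s + 2)
  Re(s) > -2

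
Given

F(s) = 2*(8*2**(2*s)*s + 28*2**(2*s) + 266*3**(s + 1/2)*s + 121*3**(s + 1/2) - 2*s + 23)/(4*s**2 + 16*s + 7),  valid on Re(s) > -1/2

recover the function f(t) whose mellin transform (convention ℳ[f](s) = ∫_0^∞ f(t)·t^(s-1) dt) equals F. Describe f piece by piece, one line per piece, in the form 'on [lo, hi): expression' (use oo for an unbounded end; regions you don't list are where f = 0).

on [0, 1): 4*sqrt(t)
on [1, 3): 5*t**(7/2)
on [3, 4): 2*sqrt(t)

summing 3 kernel integrals split by 1, 3 yields ℳ[f](s)
segment [0, 1) carries 4*sqrt(t); integrate it
on [1, 3) integrate f = 5*t**(7/2) against the kernel
segment [3, 4) carries 2*sqrt(t); integrate it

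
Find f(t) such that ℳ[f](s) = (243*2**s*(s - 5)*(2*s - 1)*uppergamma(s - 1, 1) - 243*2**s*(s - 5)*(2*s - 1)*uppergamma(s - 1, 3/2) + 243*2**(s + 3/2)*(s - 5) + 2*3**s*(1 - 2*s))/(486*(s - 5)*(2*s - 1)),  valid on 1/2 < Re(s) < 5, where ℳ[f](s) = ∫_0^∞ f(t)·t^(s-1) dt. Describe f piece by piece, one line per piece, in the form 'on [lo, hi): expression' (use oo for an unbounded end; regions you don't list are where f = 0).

back out the shared t-power: sqrt(t) on [0, 2); exp(-t/2) on [2, 3); t**(-4) on [3, ∞)
the 3 pieces separated at 2, 3 each add one integral
the [0, 2) slice contributes ∫ 1/sqrt(t)·t^(s-1) dt
between 2 and 3 the integrand is exp(-t/2)/t·t^(s-1)
∫ over [3, ∞) of t**(-5)·t^(s-1) joins the sum

on [0, 2): 1/sqrt(t)
on [2, 3): exp(-t/2)/t
on [3, oo): t**(-5)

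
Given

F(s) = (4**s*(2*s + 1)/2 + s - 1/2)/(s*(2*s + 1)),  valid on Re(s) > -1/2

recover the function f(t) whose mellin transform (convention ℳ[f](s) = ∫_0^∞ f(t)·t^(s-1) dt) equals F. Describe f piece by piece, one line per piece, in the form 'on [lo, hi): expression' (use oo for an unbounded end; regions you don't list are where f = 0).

peel off the power substitution: t on [0, 1); 1/2 on [1, 2)
cuts at 1: linearity sums the 2 kernel integrals
on [0, 1) integrate f = sqrt(t) against the kernel
segment [1, 4) carries 1/2; integrate it

on [0, 1): sqrt(t)
on [1, 4): 1/2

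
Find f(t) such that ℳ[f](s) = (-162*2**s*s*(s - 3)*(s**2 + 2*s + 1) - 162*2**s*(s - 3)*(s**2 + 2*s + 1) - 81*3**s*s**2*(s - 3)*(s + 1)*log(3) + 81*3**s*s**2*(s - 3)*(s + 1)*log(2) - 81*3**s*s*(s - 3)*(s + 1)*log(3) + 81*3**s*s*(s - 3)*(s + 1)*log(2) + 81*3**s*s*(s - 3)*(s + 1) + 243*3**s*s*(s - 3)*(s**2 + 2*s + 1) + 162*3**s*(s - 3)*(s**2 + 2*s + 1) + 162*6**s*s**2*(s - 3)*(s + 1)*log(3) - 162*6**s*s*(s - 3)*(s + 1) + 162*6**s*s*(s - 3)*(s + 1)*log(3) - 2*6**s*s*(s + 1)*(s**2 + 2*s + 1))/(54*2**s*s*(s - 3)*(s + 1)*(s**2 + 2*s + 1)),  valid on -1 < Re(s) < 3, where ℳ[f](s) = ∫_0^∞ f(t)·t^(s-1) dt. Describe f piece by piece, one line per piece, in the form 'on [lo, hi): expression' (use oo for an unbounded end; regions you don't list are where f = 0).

on [0, 1): t
on [1, 3/2): t + 3
on [3/2, 3): t*log(t)
on [3, oo): t**(-3)

cuts at 1, 3/2, 3: linearity sums the 4 kernel integrals
∫ t·t^(s-1) over [0, 1)
for t in [1, 3/2): the term is ∫ (t + 3)·t^(s-1)
on [3/2, 3): add ∫ t*log(t)·t^(s-1) dt
piece [3, ∞): integrate t**(-3) against the kernel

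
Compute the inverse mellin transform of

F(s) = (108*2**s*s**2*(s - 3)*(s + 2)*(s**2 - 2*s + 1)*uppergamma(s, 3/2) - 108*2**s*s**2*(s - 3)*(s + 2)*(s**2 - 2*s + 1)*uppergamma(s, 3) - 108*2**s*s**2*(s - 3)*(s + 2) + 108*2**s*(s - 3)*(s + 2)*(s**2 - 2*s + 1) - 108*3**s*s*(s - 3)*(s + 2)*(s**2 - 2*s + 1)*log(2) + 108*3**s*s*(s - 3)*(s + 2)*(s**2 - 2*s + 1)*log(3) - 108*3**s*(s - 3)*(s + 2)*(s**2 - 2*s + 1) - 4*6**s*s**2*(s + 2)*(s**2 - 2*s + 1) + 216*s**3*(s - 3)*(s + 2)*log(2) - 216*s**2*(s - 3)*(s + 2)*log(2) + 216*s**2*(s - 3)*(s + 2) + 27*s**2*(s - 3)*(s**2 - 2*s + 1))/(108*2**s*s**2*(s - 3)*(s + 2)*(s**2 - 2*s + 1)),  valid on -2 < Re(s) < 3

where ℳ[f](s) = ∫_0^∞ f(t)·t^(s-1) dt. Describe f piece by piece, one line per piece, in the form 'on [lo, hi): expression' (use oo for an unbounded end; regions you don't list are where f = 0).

cuts at 1/2, 1, 3/2, 3: linearity sums the 5 kernel integrals
on [0, 1/2) integrate f = t**2 against the kernel
over [1/2, 1), the kernel integral of log(t)/t enters the sum
segment 1 to 3/2 holds log(t); add its integral
piece [3/2, 3): integrate exp(-t) against the kernel
∫ t**(-3)·t^(s-1) over [3, ∞)

on [0, 1/2): t**2
on [1/2, 1): log(t)/t
on [1, 3/2): log(t)
on [3/2, 3): exp(-t)
on [3, oo): t**(-3)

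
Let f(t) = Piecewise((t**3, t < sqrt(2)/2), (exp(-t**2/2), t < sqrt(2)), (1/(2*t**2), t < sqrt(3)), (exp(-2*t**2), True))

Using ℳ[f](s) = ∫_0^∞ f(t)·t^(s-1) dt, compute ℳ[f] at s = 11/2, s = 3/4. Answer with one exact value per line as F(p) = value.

F(11/2) = -2*2**(3/4)*uppergamma(11/4, 1) - 537*2**(3/4)/1904 + 2**(1/4)*uppergamma(11/4, 6)/16 + 3*3**(3/4)/7 + 2*2**(3/4)*uppergamma(11/4, 1/4)
F(3/4) = -2*3**(3/8)/15 - 2**(3/8)*uppergamma(3/8, 1)/2 + 2**(5/8)*uppergamma(3/8, 6)/4 + 2**(1/8)/15 + 2**(3/8)/5 + 2**(3/8)*uppergamma(3/8, 1/4)/2

reversing the power substitution: t**(3/2) on [0, 1/2); exp(-t/2) on [1/2, 2); 1/(2*t) on [2, 3); …
summing 4 kernel integrals split by sqrt(2)/2, sqrt(2), sqrt(3) yields ℳ[f](s)
segment [0, sqrt(2)/2) carries t**3; integrate it
piece [sqrt(2)/2, sqrt(2)): integrate exp(-t**2/2) against the kernel
on [sqrt(2), sqrt(3)): add ∫ 1/(2*t**2)·t^(s-1) dt
over [sqrt(3), ∞), the kernel integral of exp(-2*t**2) enters the sum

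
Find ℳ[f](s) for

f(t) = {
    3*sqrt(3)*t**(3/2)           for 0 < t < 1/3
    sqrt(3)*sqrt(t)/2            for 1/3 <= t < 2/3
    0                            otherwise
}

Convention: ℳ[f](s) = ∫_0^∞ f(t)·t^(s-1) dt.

undo the common scale on t: t**(3/2) on [0, 1); sqrt(t)/2 on [1, 2)
strip the shared t-power: t on [0, 1); 1/2 on [1, 2)
split f at 1/3: ℳ[f](s) collects 2 kernel integrals
segment [0, 1/3) carries 3*sqrt(3)*t**(3/2); integrate it
∫ over [1/3, 2/3) of sqrt(3)*sqrt(t)/2·t^(s-1) joins the sum

(2**(s + 1/2)*(2*s + 3) + 2*s - 1)/(3**s*(2*s + 1)*(2*s + 3))
  Re(s) > -3/2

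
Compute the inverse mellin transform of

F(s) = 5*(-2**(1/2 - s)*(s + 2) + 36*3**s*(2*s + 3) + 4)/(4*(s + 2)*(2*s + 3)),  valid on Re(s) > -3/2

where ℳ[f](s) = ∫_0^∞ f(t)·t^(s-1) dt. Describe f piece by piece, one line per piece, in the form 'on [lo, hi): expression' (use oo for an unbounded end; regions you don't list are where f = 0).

on [0, 1/2): 5*t**(3/2)/2
on [1/2, 1): 5*t**(3/2)
on [1, 3): 5*t**2

integrate the 3 segments split at 1/2, 1, then add the results
between 0 and 1/2 the integrand is 5*t**(3/2)/2·t^(s-1)
∫ 5*t**(3/2)·t^(s-1) over [1/2, 1)
on [1, 3) integrate f = 5*t**2 against the kernel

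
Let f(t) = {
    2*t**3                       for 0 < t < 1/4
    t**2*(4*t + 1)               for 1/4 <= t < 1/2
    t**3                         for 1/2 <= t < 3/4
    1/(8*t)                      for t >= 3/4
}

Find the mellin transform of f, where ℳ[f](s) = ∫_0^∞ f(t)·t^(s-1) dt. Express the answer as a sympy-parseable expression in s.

remove the shared t-power first: 2*t on [0, 1/4); 4*t + 1 on [1/4, 1/2); t on [1/2, 3/4); …
strip the common scale on t: t on [0, 1/2); 2*t + 1 on [1/2, 1); t/2 on [1, 3/2); …
treat the 4 regions marked off by 1/4, 1/2, 3/4 separately and sum
for t in [0, 1/4): the term is ∫ 2*t**3·t^(s-1)
on [1/4, 1/2) integrate f = t**2*(4*t + 1) against the kernel
on [1/2, 3/4) integrate f = t**3 against the kernel
on [3/4, ∞): add ∫ 1/(8*t)·t^(s-1) dt

(120*2**s*s**2 + 168*2**s*s - 288*2**s + 49*3**s*s**2 - 79*3**s*s - 354*3**s - 18*s**2 - 30*s + 48)/(192*2**(2*s)*(s**3 + 4*s**2 + s - 6))
  -3 < Re(s) < 1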